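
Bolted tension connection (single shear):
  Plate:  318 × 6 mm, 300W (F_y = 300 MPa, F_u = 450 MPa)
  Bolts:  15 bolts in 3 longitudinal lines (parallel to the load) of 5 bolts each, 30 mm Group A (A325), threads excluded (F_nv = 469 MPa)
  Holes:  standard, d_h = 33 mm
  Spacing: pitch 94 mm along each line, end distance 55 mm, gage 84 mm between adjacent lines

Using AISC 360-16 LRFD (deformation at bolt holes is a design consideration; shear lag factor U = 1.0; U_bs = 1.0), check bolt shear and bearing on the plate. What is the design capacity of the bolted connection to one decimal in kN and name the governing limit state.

Bolt shear: A_b = π(30)²/4 = 706.86 mm². φR_n = 0.75 × 469 × 706.86 × 15 × 1 = 3729.6 kN.
Bearing (6 mm plate, F_u = 450 MPa): end bolts L_c = 55 − 33/2 = 38.5, R_n = min(1.2×38.5×6×450, 2.4×30×6×450) = 124.74 kN/bolt; interior L_c = 94 − 33 = 61, R_n = 194.4 kN/bolt. φR_n = 0.75 × (3×124.74 + 12×194.4) = 2030.3 kN.
Governing: min(3729.6, 2030.3) = 2030.3 kN → bearing.

2030.3 kN (bearing governs)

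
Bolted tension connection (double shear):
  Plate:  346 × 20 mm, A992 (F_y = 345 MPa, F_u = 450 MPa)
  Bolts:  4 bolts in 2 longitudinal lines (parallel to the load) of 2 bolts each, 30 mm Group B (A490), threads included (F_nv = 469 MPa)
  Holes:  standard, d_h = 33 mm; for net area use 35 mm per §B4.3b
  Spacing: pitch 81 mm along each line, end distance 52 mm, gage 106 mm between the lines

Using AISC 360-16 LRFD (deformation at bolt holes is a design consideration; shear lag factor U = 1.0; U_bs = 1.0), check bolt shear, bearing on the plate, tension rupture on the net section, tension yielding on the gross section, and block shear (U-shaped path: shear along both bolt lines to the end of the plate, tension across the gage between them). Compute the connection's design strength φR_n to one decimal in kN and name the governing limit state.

1131.3 kN (block shear governs)

Bolt shear: A_b = π(30)²/4 = 706.86 mm². φR_n = 0.75 × 469 × 706.86 × 4 × 2 = 1989.1 kN.
Bearing (20 mm plate, F_u = 450 MPa): end bolts L_c = 52 − 33/2 = 35.5, R_n = min(1.2×35.5×20×450, 2.4×30×20×450) = 383.4 kN/bolt; interior L_c = 81 − 33 = 48, R_n = 518.4 kN/bolt. φR_n = 0.75 × (2×383.4 + 2×518.4) = 1352.7 kN.
Tension rupture (net): A_n = (346 − 2×35)×20 = 5520 mm² (U = 1.0, A_e = A_n). φR_n = 0.75 × 450 × 5520 = 1863.0 kN.
Tension yield (gross): A_g = 346×20 = 6920 mm². φR_n = 0.90 × 345 × 6920 = 2148.7 kN.
Block shear: shear path 2×[52+1×81] = 2×133 mm, A_gv = 5320, A_nv = 2×(133 − 1.5×35)×20 = 3220 mm²; tension across gage: (106 − 1×35)×20 = 1420 mm². R_n = min(0.6×450×3220, 0.6×345×5320) + 1.0×450×1420 = min(869.4, 1101.2) + 639 = 1508.4 kN. φR_n = 0.75 × 1508.4 = 1131.3 kN.
Governing: min(1989.1, 1352.7, 1863.0, 2148.7, 1131.3) = 1131.3 kN → block shear.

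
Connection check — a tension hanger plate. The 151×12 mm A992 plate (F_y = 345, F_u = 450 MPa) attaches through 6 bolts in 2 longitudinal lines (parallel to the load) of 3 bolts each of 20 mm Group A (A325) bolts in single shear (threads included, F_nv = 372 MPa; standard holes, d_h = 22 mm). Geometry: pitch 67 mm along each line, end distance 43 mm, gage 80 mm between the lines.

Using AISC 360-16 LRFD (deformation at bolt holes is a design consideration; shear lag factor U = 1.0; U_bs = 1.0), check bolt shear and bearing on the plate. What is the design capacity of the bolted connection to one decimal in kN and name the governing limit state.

525.9 kN (bolt shear governs)

Bolt shear: A_b = π(20)²/4 = 314.16 mm². φR_n = 0.75 × 372 × 314.16 × 6 × 1 = 525.9 kN.
Bearing (12 mm plate, F_u = 450 MPa): end bolts L_c = 43 − 22/2 = 32, R_n = min(1.2×32×12×450, 2.4×20×12×450) = 207.36 kN/bolt; interior L_c = 67 − 22 = 45, R_n = 259.2 kN/bolt. φR_n = 0.75 × (2×207.36 + 4×259.2) = 1088.6 kN.
Governing: min(525.9, 1088.6) = 525.9 kN → bolt shear.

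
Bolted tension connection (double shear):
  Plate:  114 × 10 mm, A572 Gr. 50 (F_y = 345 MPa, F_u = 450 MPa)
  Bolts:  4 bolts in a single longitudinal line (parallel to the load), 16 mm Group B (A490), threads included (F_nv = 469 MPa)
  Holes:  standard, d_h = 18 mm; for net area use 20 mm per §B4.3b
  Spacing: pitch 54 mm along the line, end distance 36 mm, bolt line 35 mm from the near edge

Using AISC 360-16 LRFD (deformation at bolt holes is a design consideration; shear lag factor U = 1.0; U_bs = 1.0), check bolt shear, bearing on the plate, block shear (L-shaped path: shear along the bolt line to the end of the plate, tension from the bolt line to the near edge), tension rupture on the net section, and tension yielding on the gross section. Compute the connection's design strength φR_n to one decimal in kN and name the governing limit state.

Bolt shear: A_b = π(16)²/4 = 201.06 mm². φR_n = 0.75 × 469 × 201.06 × 4 × 2 = 565.8 kN.
Bearing (10 mm plate, F_u = 450 MPa): end bolts L_c = 36 − 18/2 = 27, R_n = min(1.2×27×10×450, 2.4×16×10×450) = 145.8 kN/bolt; interior L_c = 54 − 18 = 36, R_n = 172.8 kN/bolt. φR_n = 0.75 × (1×145.8 + 3×172.8) = 498.2 kN.
Block shear: shear path 1×[36+3×54] = 1×198 mm, A_gv = 1980, A_nv = 1×(198 − 3.5×20)×10 = 1280 mm²; tension to near edge: (35 − 0.5×20)×10 = 250 mm². R_n = min(0.6×450×1280, 0.6×345×1980) + 1.0×450×250 = min(345.6, 409.86) + 112.5 = 458.1 kN. φR_n = 0.75 × 458.1 = 343.6 kN.
Tension rupture (net): A_n = (114 − 1×20)×10 = 940 mm² (U = 1.0, A_e = A_n). φR_n = 0.75 × 450 × 940 = 317.3 kN.
Tension yield (gross): A_g = 114×10 = 1140 mm². φR_n = 0.90 × 345 × 1140 = 354.0 kN.
Governing: min(565.8, 498.2, 343.6, 317.3, 354.0) = 317.3 kN → net-section rupture.

317.3 kN (net-section rupture governs)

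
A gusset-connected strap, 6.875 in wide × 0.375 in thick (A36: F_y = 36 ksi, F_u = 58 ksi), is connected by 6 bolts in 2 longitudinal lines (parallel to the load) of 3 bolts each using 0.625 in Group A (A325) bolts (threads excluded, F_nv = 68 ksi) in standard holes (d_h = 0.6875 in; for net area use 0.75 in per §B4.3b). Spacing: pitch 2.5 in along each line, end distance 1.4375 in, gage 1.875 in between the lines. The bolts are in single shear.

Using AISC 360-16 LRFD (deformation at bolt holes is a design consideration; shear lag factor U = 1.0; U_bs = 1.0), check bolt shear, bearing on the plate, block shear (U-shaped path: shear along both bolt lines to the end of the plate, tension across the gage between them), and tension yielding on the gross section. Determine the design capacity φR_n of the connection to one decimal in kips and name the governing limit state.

83.5 kips (gross-section yield governs)

Bolt shear: A_b = π(0.625)²/4 = 0.3068 in². φR_n = 0.75 × 68 × 0.3068 × 6 × 1 = 93.9 kips.
Bearing (0.375 in plate, F_u = 58 ksi): end bolts L_c = 1.4375 − 0.6875/2 = 1.09375, R_n = min(1.2×1.09375×0.375×58, 2.4×0.625×0.375×58) = 28.547 kips/bolt; interior L_c = 2.5 − 0.6875 = 1.8125, R_n = 32.625 kips/bolt. φR_n = 0.75 × (2×28.547 + 4×32.625) = 140.7 kips.
Block shear: shear path 2×[1.4375+2×2.5] = 2×6.4375 in, A_gv = 4.8281, A_nv = 2×(6.4375 − 2.5×0.75)×0.375 = 3.4219 in²; tension across gage: (1.875 − 1×0.75)×0.375 = 0.42188 in². R_n = min(0.6×58×3.4219, 0.6×36×4.8281) + 1.0×58×0.42188 = min(119.08, 104.29) + 24.469 = 128.76 kips. φR_n = 0.75 × 128.76 = 96.6 kips.
Tension yield (gross): A_g = 6.875×0.375 = 2.5781 in². φR_n = 0.90 × 36 × 2.5781 = 83.5 kips.
Governing: min(93.9, 140.7, 96.6, 83.5) = 83.5 kips → gross-section yield.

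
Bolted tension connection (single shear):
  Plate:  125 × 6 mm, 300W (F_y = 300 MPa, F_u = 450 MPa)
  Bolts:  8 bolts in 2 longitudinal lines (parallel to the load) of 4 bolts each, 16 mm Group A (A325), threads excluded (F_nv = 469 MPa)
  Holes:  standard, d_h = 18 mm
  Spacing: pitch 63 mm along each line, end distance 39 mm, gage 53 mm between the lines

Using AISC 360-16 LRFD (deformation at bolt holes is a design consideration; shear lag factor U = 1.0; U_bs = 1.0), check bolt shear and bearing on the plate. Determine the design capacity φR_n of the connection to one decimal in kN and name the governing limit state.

565.8 kN (bolt shear governs)

Bolt shear: A_b = π(16)²/4 = 201.06 mm². φR_n = 0.75 × 469 × 201.06 × 8 × 1 = 565.8 kN.
Bearing (6 mm plate, F_u = 450 MPa): end bolts L_c = 39 − 18/2 = 30, R_n = min(1.2×30×6×450, 2.4×16×6×450) = 97.2 kN/bolt; interior L_c = 63 − 18 = 45, R_n = 103.68 kN/bolt. φR_n = 0.75 × (2×97.2 + 6×103.68) = 612.4 kN.
Governing: min(565.8, 612.4) = 565.8 kN → bolt shear.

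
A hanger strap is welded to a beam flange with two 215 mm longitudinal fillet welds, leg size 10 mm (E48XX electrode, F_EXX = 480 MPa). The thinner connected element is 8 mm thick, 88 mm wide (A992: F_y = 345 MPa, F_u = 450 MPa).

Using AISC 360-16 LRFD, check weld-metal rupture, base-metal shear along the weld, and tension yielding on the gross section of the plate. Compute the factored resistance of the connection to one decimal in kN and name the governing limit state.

Weld metal: throat = 0.707×10 = 7.07 mm, L = 2×215 = 430 mm. φR_n = 0.75 × 0.6 × 480 × 7.07 × 430 = 656.7 kN.
Base metal shear (8 mm plate): yield φR_n = 1.0×0.6×345×8×430 = 712.1 kN; rupture φR_n = 0.75×0.6×450×8×430 = 696.6 kN; take 696.6 kN (rupture).
Tension yield (gross): A_g = 88×8 = 704 mm². φR_n = 0.90 × 345 × 704 = 218.6 kN.
Governing: min(656.7, 696.6, 218.6) = 218.6 kN → gross-section yield.

218.6 kN (gross-section yield governs)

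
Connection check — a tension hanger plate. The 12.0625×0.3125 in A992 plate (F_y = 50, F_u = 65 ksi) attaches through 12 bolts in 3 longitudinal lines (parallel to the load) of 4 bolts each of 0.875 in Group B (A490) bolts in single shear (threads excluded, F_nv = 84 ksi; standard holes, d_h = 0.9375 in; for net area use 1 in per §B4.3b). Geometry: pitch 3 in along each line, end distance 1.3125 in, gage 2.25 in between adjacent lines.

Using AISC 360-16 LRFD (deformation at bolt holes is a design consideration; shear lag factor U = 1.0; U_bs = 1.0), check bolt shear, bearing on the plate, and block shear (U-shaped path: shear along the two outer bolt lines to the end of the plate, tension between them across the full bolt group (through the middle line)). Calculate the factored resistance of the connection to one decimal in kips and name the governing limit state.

Bolt shear: A_b = π(0.875)²/4 = 0.60132 in². φR_n = 0.75 × 84 × 0.60132 × 12 × 1 = 454.6 kips.
Bearing (0.3125 in plate, F_u = 65 ksi): end bolts L_c = 1.3125 − 0.9375/2 = 0.84375, R_n = min(1.2×0.84375×0.3125×65, 2.4×0.875×0.3125×65) = 20.566 kips/bolt; interior L_c = 3 − 0.9375 = 2.0625, R_n = 42.656 kips/bolt. φR_n = 0.75 × (3×20.566 + 9×42.656) = 334.2 kips.
Block shear: shear path 2×[1.3125+3×3] = 2×10.3125 in, A_gv = 6.4453, A_nv = 2×(10.3125 − 3.5×1)×0.3125 = 4.2578 in²; tension across gage: (4.5 − 2×1)×0.3125 = 0.78125 in². R_n = min(0.6×65×4.2578, 0.6×50×6.4453) + 1.0×65×0.78125 = min(166.05, 193.36) + 50.781 = 216.83 kips. φR_n = 0.75 × 216.83 = 162.6 kips.
Governing: min(454.6, 334.2, 162.6) = 162.6 kips → block shear.

162.6 kips (block shear governs)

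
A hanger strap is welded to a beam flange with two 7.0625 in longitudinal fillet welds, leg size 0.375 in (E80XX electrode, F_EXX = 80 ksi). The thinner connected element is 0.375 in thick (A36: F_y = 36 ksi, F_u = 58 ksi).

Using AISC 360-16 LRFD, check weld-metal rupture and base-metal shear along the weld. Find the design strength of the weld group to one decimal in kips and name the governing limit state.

Weld metal: throat = 0.707×0.375 = 0.26513 in, L = 2×7.0625 = 14.125 in. φR_n = 0.75 × 0.6 × 80 × 0.26513 × 14.125 = 134.8 kips.
Base metal shear (0.375 in plate): yield φR_n = 1.0×0.6×36×0.375×14.125 = 114.4 kips; rupture φR_n = 0.75×0.6×58×0.375×14.125 = 138.2 kips; take 114.4 kips (yield).
Governing: min(134.8, 114.4) = 114.4 kips → base-metal shear.

114.4 kips (base-metal shear governs)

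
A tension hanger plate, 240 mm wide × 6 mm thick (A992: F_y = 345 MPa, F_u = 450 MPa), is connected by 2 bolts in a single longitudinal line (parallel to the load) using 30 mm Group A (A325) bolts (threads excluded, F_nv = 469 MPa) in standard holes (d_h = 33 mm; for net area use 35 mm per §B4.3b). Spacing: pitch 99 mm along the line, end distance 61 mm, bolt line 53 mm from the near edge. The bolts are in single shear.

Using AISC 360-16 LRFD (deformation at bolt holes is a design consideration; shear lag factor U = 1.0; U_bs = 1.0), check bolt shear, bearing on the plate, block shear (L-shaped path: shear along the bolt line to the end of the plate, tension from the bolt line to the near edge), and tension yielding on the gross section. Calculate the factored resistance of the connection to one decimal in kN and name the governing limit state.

Bolt shear: A_b = π(30)²/4 = 706.86 mm². φR_n = 0.75 × 469 × 706.86 × 2 × 1 = 497.3 kN.
Bearing (6 mm plate, F_u = 450 MPa): end bolts L_c = 61 − 33/2 = 44.5, R_n = min(1.2×44.5×6×450, 2.4×30×6×450) = 144.18 kN/bolt; interior L_c = 99 − 33 = 66, R_n = 194.4 kN/bolt. φR_n = 0.75 × (1×144.18 + 1×194.4) = 253.9 kN.
Block shear: shear path 1×[61+1×99] = 1×160 mm, A_gv = 960, A_nv = 1×(160 − 1.5×35)×6 = 645 mm²; tension to near edge: (53 − 0.5×35)×6 = 213 mm². R_n = min(0.6×450×645, 0.6×345×960) + 1.0×450×213 = min(174.15, 198.72) + 95.85 = 270 kN. φR_n = 0.75 × 270 = 202.5 kN.
Tension yield (gross): A_g = 240×6 = 1440 mm². φR_n = 0.90 × 345 × 1440 = 447.1 kN.
Governing: min(497.3, 253.9, 202.5, 447.1) = 202.5 kN → block shear.

202.5 kN (block shear governs)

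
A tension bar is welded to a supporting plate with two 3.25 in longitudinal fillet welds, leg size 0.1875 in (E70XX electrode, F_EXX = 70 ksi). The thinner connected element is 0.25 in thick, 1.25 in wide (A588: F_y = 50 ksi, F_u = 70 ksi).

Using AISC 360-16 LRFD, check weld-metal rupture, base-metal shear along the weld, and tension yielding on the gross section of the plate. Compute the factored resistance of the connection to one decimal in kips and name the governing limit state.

14.1 kips (gross-section yield governs)

Weld metal: throat = 0.707×0.1875 = 0.13256 in, L = 2×3.25 = 6.5 in. φR_n = 0.75 × 0.6 × 70 × 0.13256 × 6.5 = 27.1 kips.
Base metal shear (0.25 in plate): yield φR_n = 1.0×0.6×50×0.25×6.5 = 48.8 kips; rupture φR_n = 0.75×0.6×70×0.25×6.5 = 51.2 kips; take 48.8 kips (yield).
Tension yield (gross): A_g = 1.25×0.25 = 0.3125 in². φR_n = 0.90 × 50 × 0.3125 = 14.1 kips.
Governing: min(27.1, 48.8, 14.1) = 14.1 kips → gross-section yield.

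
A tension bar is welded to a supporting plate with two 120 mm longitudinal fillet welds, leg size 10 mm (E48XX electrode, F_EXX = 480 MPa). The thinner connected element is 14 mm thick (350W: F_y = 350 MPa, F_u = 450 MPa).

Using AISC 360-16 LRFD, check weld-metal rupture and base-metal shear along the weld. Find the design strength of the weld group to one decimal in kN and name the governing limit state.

Weld metal: throat = 0.707×10 = 7.07 mm, L = 2×120 = 240 mm. φR_n = 0.75 × 0.6 × 480 × 7.07 × 240 = 366.5 kN.
Base metal shear (14 mm plate): yield φR_n = 1.0×0.6×350×14×240 = 705.6 kN; rupture φR_n = 0.75×0.6×450×14×240 = 680.4 kN; take 680.4 kN (rupture).
Governing: min(366.5, 680.4) = 366.5 kN → weld metal.

366.5 kN (weld metal governs)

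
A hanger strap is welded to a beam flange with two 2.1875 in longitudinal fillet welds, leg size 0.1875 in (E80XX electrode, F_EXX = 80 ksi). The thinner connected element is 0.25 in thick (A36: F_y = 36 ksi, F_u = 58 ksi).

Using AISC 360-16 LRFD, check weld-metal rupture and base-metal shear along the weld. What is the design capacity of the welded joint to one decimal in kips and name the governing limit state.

Weld metal: throat = 0.707×0.1875 = 0.13256 in, L = 2×2.1875 = 4.375 in. φR_n = 0.75 × 0.6 × 80 × 0.13256 × 4.375 = 20.9 kips.
Base metal shear (0.25 in plate): yield φR_n = 1.0×0.6×36×0.25×4.375 = 23.6 kips; rupture φR_n = 0.75×0.6×58×0.25×4.375 = 28.5 kips; take 23.6 kips (yield).
Governing: min(20.9, 23.6) = 20.9 kips → weld metal.

20.9 kips (weld metal governs)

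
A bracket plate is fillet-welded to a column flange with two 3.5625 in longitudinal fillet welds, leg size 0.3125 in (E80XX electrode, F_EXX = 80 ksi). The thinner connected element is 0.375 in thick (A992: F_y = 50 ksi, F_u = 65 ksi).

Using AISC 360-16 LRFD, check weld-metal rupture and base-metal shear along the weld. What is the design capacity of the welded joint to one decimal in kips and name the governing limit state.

56.7 kips (weld metal governs)

Weld metal: throat = 0.707×0.3125 = 0.22094 in, L = 2×3.5625 = 7.125 in. φR_n = 0.75 × 0.6 × 80 × 0.22094 × 7.125 = 56.7 kips.
Base metal shear (0.375 in plate): yield φR_n = 1.0×0.6×50×0.375×7.125 = 80.2 kips; rupture φR_n = 0.75×0.6×65×0.375×7.125 = 78.2 kips; take 78.2 kips (rupture).
Governing: min(56.7, 78.2) = 56.7 kips → weld metal.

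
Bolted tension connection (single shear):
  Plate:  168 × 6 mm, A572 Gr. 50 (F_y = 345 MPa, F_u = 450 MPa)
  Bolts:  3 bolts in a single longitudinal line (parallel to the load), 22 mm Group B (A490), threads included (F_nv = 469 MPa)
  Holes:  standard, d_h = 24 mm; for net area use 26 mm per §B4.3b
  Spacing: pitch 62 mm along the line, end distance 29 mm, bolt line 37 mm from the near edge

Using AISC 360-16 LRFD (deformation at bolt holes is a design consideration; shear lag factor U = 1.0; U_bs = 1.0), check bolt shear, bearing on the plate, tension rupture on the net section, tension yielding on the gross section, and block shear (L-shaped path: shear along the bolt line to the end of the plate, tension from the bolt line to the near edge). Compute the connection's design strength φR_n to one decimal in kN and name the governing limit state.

Bolt shear: A_b = π(22)²/4 = 380.13 mm². φR_n = 0.75 × 469 × 380.13 × 3 × 1 = 401.1 kN.
Bearing (6 mm plate, F_u = 450 MPa): end bolts L_c = 29 − 24/2 = 17, R_n = min(1.2×17×6×450, 2.4×22×6×450) = 55.08 kN/bolt; interior L_c = 62 − 24 = 38, R_n = 123.12 kN/bolt. φR_n = 0.75 × (1×55.08 + 2×123.12) = 226.0 kN.
Tension rupture (net): A_n = (168 − 1×26)×6 = 852 mm² (U = 1.0, A_e = A_n). φR_n = 0.75 × 450 × 852 = 287.6 kN.
Tension yield (gross): A_g = 168×6 = 1008 mm². φR_n = 0.90 × 345 × 1008 = 313.0 kN.
Block shear: shear path 1×[29+2×62] = 1×153 mm, A_gv = 918, A_nv = 1×(153 − 2.5×26)×6 = 528 mm²; tension to near edge: (37 − 0.5×26)×6 = 144 mm². R_n = min(0.6×450×528, 0.6×345×918) + 1.0×450×144 = min(142.56, 190.03) + 64.8 = 207.36 kN. φR_n = 0.75 × 207.36 = 155.5 kN.
Governing: min(401.1, 226.0, 287.6, 313.0, 155.5) = 155.5 kN → block shear.

155.5 kN (block shear governs)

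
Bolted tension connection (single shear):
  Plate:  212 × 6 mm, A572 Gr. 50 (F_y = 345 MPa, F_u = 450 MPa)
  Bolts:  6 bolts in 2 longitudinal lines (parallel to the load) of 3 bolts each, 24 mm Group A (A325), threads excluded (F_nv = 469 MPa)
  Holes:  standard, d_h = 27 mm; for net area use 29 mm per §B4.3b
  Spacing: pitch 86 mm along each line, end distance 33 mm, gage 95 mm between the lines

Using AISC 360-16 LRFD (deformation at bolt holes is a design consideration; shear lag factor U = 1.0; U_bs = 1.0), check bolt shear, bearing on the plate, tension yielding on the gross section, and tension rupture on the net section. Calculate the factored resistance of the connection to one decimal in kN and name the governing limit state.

Bolt shear: A_b = π(24)²/4 = 452.39 mm². φR_n = 0.75 × 469 × 452.39 × 6 × 1 = 954.8 kN.
Bearing (6 mm plate, F_u = 450 MPa): end bolts L_c = 33 − 27/2 = 19.5, R_n = min(1.2×19.5×6×450, 2.4×24×6×450) = 63.18 kN/bolt; interior L_c = 86 − 27 = 59, R_n = 155.52 kN/bolt. φR_n = 0.75 × (2×63.18 + 4×155.52) = 561.3 kN.
Tension yield (gross): A_g = 212×6 = 1272 mm². φR_n = 0.90 × 345 × 1272 = 395.0 kN.
Tension rupture (net): A_n = (212 − 2×29)×6 = 924 mm² (U = 1.0, A_e = A_n). φR_n = 0.75 × 450 × 924 = 311.9 kN.
Governing: min(954.8, 561.3, 395.0, 311.9) = 311.9 kN → net-section rupture.

311.9 kN (net-section rupture governs)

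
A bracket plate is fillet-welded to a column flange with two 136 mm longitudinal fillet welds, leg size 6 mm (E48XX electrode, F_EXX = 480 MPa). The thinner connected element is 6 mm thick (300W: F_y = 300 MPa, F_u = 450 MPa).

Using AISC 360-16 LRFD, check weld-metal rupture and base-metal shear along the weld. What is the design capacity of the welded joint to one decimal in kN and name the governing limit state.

Weld metal: throat = 0.707×6 = 4.242 mm, L = 2×136 = 272 mm. φR_n = 0.75 × 0.6 × 480 × 4.242 × 272 = 249.2 kN.
Base metal shear (6 mm plate): yield φR_n = 1.0×0.6×300×6×272 = 293.8 kN; rupture φR_n = 0.75×0.6×450×6×272 = 330.5 kN; take 293.8 kN (yield).
Governing: min(249.2, 293.8) = 249.2 kN → weld metal.

249.2 kN (weld metal governs)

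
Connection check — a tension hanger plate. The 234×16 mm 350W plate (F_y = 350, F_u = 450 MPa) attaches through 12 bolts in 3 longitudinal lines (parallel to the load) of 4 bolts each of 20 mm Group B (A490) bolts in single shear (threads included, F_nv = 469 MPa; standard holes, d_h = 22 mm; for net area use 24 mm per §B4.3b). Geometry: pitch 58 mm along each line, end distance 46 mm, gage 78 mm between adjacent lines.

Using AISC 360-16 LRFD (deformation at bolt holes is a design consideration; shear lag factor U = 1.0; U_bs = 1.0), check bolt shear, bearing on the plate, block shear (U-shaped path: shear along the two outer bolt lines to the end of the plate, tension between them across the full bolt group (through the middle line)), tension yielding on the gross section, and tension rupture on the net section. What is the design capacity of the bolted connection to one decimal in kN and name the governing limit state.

Bolt shear: A_b = π(20)²/4 = 314.16 mm². φR_n = 0.75 × 469 × 314.16 × 12 × 1 = 1326.1 kN.
Bearing (16 mm plate, F_u = 450 MPa): end bolts L_c = 46 − 22/2 = 35, R_n = min(1.2×35×16×450, 2.4×20×16×450) = 302.4 kN/bolt; interior L_c = 58 − 22 = 36, R_n = 311.04 kN/bolt. φR_n = 0.75 × (3×302.4 + 9×311.04) = 2779.9 kN.
Block shear: shear path 2×[46+3×58] = 2×220 mm, A_gv = 7040, A_nv = 2×(220 − 3.5×24)×16 = 4352 mm²; tension across gage: (156 − 2×24)×16 = 1728 mm². R_n = min(0.6×450×4352, 0.6×350×7040) + 1.0×450×1728 = min(1175, 1478.4) + 777.6 = 1952.6 kN. φR_n = 0.75 × 1952.6 = 1464.5 kN.
Tension yield (gross): A_g = 234×16 = 3744 mm². φR_n = 0.90 × 350 × 3744 = 1179.4 kN.
Tension rupture (net): A_n = (234 − 3×24)×16 = 2592 mm² (U = 1.0, A_e = A_n). φR_n = 0.75 × 450 × 2592 = 874.8 kN.
Governing: min(1326.1, 2779.9, 1464.5, 1179.4, 874.8) = 874.8 kN → net-section rupture.

874.8 kN (net-section rupture governs)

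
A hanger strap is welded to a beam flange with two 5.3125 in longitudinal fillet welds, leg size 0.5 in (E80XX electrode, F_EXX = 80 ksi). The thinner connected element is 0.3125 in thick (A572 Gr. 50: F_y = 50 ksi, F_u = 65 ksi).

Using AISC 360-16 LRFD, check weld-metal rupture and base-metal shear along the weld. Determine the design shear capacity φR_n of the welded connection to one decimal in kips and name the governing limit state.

Weld metal: throat = 0.707×0.5 = 0.3535 in, L = 2×5.3125 = 10.625 in. φR_n = 0.75 × 0.6 × 80 × 0.3535 × 10.625 = 135.2 kips.
Base metal shear (0.3125 in plate): yield φR_n = 1.0×0.6×50×0.3125×10.625 = 99.6 kips; rupture φR_n = 0.75×0.6×65×0.3125×10.625 = 97.1 kips; take 97.1 kips (rupture).
Governing: min(135.2, 97.1) = 97.1 kips → base-metal shear.

97.1 kips (base-metal shear governs)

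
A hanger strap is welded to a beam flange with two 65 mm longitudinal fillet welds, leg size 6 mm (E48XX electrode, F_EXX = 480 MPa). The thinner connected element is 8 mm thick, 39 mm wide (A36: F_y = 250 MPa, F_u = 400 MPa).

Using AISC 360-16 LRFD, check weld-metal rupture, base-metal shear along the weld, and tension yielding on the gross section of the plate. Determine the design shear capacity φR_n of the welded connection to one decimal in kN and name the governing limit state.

70.2 kN (gross-section yield governs)

Weld metal: throat = 0.707×6 = 4.242 mm, L = 2×65 = 130 mm. φR_n = 0.75 × 0.6 × 480 × 4.242 × 130 = 119.1 kN.
Base metal shear (8 mm plate): yield φR_n = 1.0×0.6×250×8×130 = 156.0 kN; rupture φR_n = 0.75×0.6×400×8×130 = 187.2 kN; take 156.0 kN (yield).
Tension yield (gross): A_g = 39×8 = 312 mm². φR_n = 0.90 × 250 × 312 = 70.2 kN.
Governing: min(119.1, 156.0, 70.2) = 70.2 kN → gross-section yield.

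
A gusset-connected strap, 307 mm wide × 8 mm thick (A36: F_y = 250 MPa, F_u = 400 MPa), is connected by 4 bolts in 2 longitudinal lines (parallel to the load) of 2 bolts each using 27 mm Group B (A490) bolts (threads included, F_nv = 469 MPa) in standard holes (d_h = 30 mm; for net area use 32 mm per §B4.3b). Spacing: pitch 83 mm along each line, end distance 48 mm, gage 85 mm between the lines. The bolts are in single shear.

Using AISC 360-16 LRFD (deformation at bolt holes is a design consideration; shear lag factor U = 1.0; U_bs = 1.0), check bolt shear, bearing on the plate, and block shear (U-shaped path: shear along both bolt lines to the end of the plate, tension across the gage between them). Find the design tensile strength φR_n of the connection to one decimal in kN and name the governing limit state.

363.0 kN (block shear governs)

Bolt shear: A_b = π(27)²/4 = 572.56 mm². φR_n = 0.75 × 469 × 572.56 × 4 × 1 = 805.6 kN.
Bearing (8 mm plate, F_u = 400 MPa): end bolts L_c = 48 − 30/2 = 33, R_n = min(1.2×33×8×400, 2.4×27×8×400) = 126.72 kN/bolt; interior L_c = 83 − 30 = 53, R_n = 203.52 kN/bolt. φR_n = 0.75 × (2×126.72 + 2×203.52) = 495.4 kN.
Block shear: shear path 2×[48+1×83] = 2×131 mm, A_gv = 2096, A_nv = 2×(131 − 1.5×32)×8 = 1328 mm²; tension across gage: (85 − 1×32)×8 = 424 mm². R_n = min(0.6×400×1328, 0.6×250×2096) + 1.0×400×424 = min(318.72, 314.4) + 169.6 = 484 kN. φR_n = 0.75 × 484 = 363.0 kN.
Governing: min(805.6, 495.4, 363.0) = 363.0 kN → block shear.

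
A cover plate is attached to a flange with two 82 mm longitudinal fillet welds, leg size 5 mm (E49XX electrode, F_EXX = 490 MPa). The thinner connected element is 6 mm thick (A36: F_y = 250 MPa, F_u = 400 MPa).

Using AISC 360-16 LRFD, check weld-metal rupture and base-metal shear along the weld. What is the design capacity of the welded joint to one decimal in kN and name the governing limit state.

Weld metal: throat = 0.707×5 = 3.535 mm, L = 2×82 = 164 mm. φR_n = 0.75 × 0.6 × 490 × 3.535 × 164 = 127.8 kN.
Base metal shear (6 mm plate): yield φR_n = 1.0×0.6×250×6×164 = 147.6 kN; rupture φR_n = 0.75×0.6×400×6×164 = 177.1 kN; take 147.6 kN (yield).
Governing: min(127.8, 147.6) = 127.8 kN → weld metal.

127.8 kN (weld metal governs)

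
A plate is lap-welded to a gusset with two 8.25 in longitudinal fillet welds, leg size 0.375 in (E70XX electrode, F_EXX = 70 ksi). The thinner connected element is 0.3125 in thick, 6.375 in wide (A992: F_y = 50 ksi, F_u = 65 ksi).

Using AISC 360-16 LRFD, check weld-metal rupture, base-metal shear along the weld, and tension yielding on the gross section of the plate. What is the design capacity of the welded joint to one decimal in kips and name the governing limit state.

89.6 kips (gross-section yield governs)

Weld metal: throat = 0.707×0.375 = 0.26513 in, L = 2×8.25 = 16.5 in. φR_n = 0.75 × 0.6 × 70 × 0.26513 × 16.5 = 137.8 kips.
Base metal shear (0.3125 in plate): yield φR_n = 1.0×0.6×50×0.3125×16.5 = 154.7 kips; rupture φR_n = 0.75×0.6×65×0.3125×16.5 = 150.8 kips; take 150.8 kips (rupture).
Tension yield (gross): A_g = 6.375×0.3125 = 1.9922 in². φR_n = 0.90 × 50 × 1.9922 = 89.6 kips.
Governing: min(137.8, 150.8, 89.6) = 89.6 kips → gross-section yield.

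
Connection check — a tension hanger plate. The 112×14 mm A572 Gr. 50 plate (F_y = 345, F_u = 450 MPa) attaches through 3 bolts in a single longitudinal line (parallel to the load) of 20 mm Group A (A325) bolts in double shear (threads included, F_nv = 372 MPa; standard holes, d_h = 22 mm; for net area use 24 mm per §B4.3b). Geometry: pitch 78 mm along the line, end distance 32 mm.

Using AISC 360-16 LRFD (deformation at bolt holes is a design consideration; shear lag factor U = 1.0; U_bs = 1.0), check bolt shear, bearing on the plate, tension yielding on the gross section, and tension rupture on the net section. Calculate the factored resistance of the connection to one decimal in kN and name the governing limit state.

415.8 kN (net-section rupture governs)

Bolt shear: A_b = π(20)²/4 = 314.16 mm². φR_n = 0.75 × 372 × 314.16 × 3 × 2 = 525.9 kN.
Bearing (14 mm plate, F_u = 450 MPa): end bolts L_c = 32 − 22/2 = 21, R_n = min(1.2×21×14×450, 2.4×20×14×450) = 158.76 kN/bolt; interior L_c = 78 − 22 = 56, R_n = 302.4 kN/bolt. φR_n = 0.75 × (1×158.76 + 2×302.4) = 572.7 kN.
Tension yield (gross): A_g = 112×14 = 1568 mm². φR_n = 0.90 × 345 × 1568 = 486.9 kN.
Tension rupture (net): A_n = (112 − 1×24)×14 = 1232 mm² (U = 1.0, A_e = A_n). φR_n = 0.75 × 450 × 1232 = 415.8 kN.
Governing: min(525.9, 572.7, 486.9, 415.8) = 415.8 kN → net-section rupture.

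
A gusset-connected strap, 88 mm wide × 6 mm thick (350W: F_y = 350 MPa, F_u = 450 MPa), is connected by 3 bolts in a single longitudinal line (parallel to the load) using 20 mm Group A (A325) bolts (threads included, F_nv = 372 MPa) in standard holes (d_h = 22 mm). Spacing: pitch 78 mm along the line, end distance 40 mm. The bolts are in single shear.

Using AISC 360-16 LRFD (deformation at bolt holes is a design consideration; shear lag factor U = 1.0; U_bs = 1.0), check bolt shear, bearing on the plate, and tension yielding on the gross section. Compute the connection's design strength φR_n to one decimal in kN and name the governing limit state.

166.3 kN (gross-section yield governs)

Bolt shear: A_b = π(20)²/4 = 314.16 mm². φR_n = 0.75 × 372 × 314.16 × 3 × 1 = 263.0 kN.
Bearing (6 mm plate, F_u = 450 MPa): end bolts L_c = 40 − 22/2 = 29, R_n = min(1.2×29×6×450, 2.4×20×6×450) = 93.96 kN/bolt; interior L_c = 78 − 22 = 56, R_n = 129.6 kN/bolt. φR_n = 0.75 × (1×93.96 + 2×129.6) = 264.9 kN.
Tension yield (gross): A_g = 88×6 = 528 mm². φR_n = 0.90 × 350 × 528 = 166.3 kN.
Governing: min(263.0, 264.9, 166.3) = 166.3 kN → gross-section yield.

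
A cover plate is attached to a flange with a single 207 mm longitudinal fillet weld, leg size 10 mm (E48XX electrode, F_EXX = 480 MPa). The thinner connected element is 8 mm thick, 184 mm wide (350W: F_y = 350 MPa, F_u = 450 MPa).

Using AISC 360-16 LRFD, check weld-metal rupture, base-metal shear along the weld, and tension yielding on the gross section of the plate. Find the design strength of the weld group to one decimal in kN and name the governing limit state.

316.1 kN (weld metal governs)

Weld metal: throat = 0.707×10 = 7.07 mm, L = 207 mm. φR_n = 0.75 × 0.6 × 480 × 7.07 × 207 = 316.1 kN.
Base metal shear (8 mm plate): yield φR_n = 1.0×0.6×350×8×207 = 347.8 kN; rupture φR_n = 0.75×0.6×450×8×207 = 335.3 kN; take 335.3 kN (rupture).
Tension yield (gross): A_g = 184×8 = 1472 mm². φR_n = 0.90 × 350 × 1472 = 463.7 kN.
Governing: min(316.1, 335.3, 463.7) = 316.1 kN → weld metal.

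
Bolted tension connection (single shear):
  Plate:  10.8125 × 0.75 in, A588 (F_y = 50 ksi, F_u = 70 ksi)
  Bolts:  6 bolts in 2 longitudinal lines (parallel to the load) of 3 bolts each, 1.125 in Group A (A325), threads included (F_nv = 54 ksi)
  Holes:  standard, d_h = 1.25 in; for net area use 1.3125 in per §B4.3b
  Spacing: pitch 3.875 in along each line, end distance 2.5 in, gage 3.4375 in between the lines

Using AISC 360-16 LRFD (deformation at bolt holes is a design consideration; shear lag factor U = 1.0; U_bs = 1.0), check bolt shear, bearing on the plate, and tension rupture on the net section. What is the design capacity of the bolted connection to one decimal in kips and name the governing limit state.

Bolt shear: A_b = π(1.125)²/4 = 0.99402 in². φR_n = 0.75 × 54 × 0.99402 × 6 × 1 = 241.5 kips.
Bearing (0.75 in plate, F_u = 70 ksi): end bolts L_c = 2.5 − 1.25/2 = 1.875, R_n = min(1.2×1.875×0.75×70, 2.4×1.125×0.75×70) = 118.13 kips/bolt; interior L_c = 3.875 − 1.25 = 2.625, R_n = 141.75 kips/bolt. φR_n = 0.75 × (2×118.13 + 4×141.75) = 602.4 kips.
Tension rupture (net): A_n = (10.8125 − 2×1.3125)×0.75 = 6.1406 in² (U = 1.0, A_e = A_n). φR_n = 0.75 × 70 × 6.1406 = 322.4 kips.
Governing: min(241.5, 602.4, 322.4) = 241.5 kips → bolt shear.

241.5 kips (bolt shear governs)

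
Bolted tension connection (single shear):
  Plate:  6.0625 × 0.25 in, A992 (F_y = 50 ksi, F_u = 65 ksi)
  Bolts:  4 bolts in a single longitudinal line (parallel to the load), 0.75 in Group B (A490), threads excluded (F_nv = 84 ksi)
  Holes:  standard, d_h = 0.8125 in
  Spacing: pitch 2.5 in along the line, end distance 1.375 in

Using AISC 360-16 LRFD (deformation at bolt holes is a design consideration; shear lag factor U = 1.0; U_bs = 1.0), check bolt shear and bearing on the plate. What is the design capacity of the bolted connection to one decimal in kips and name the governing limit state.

80.0 kips (bearing governs)

Bolt shear: A_b = π(0.75)²/4 = 0.44179 in². φR_n = 0.75 × 84 × 0.44179 × 4 × 1 = 111.3 kips.
Bearing (0.25 in plate, F_u = 65 ksi): end bolts L_c = 1.375 − 0.8125/2 = 0.96875, R_n = min(1.2×0.96875×0.25×65, 2.4×0.75×0.25×65) = 18.891 kips/bolt; interior L_c = 2.5 − 0.8125 = 1.6875, R_n = 29.25 kips/bolt. φR_n = 0.75 × (1×18.891 + 3×29.25) = 80.0 kips.
Governing: min(111.3, 80.0) = 80.0 kips → bearing.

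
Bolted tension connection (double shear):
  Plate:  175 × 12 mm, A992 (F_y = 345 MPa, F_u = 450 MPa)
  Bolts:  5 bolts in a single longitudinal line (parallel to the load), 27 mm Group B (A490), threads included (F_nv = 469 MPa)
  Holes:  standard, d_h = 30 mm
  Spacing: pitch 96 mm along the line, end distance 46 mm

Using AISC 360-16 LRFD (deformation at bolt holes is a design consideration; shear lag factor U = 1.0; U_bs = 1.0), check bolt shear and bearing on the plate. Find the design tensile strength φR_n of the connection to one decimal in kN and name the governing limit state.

1200.4 kN (bearing governs)

Bolt shear: A_b = π(27)²/4 = 572.56 mm². φR_n = 0.75 × 469 × 572.56 × 5 × 2 = 2014.0 kN.
Bearing (12 mm plate, F_u = 450 MPa): end bolts L_c = 46 − 30/2 = 31, R_n = min(1.2×31×12×450, 2.4×27×12×450) = 200.88 kN/bolt; interior L_c = 96 − 30 = 66, R_n = 349.92 kN/bolt. φR_n = 0.75 × (1×200.88 + 4×349.92) = 1200.4 kN.
Governing: min(2014.0, 1200.4) = 1200.4 kN → bearing.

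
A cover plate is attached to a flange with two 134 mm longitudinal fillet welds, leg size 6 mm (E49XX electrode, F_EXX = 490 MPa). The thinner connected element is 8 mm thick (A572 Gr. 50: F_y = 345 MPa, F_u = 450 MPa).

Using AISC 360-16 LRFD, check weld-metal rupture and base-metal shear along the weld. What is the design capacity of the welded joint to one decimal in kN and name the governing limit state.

250.7 kN (weld metal governs)

Weld metal: throat = 0.707×6 = 4.242 mm, L = 2×134 = 268 mm. φR_n = 0.75 × 0.6 × 490 × 4.242 × 268 = 250.7 kN.
Base metal shear (8 mm plate): yield φR_n = 1.0×0.6×345×8×268 = 443.8 kN; rupture φR_n = 0.75×0.6×450×8×268 = 434.2 kN; take 434.2 kN (rupture).
Governing: min(250.7, 434.2) = 250.7 kN → weld metal.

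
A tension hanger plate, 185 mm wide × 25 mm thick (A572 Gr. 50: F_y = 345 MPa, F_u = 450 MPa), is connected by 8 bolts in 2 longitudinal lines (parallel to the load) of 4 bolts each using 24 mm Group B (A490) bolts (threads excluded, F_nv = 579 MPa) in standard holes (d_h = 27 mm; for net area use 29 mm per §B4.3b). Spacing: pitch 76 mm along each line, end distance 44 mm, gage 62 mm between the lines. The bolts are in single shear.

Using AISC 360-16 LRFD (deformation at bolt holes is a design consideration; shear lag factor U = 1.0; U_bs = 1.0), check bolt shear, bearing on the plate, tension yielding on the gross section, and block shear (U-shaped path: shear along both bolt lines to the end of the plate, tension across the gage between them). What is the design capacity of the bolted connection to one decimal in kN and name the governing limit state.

1436.1 kN (gross-section yield governs)

Bolt shear: A_b = π(24)²/4 = 452.39 mm². φR_n = 0.75 × 579 × 452.39 × 8 × 1 = 1571.6 kN.
Bearing (25 mm plate, F_u = 450 MPa): end bolts L_c = 44 − 27/2 = 30.5, R_n = min(1.2×30.5×25×450, 2.4×24×25×450) = 411.75 kN/bolt; interior L_c = 76 − 27 = 49, R_n = 648 kN/bolt. φR_n = 0.75 × (2×411.75 + 6×648) = 3533.6 kN.
Tension yield (gross): A_g = 185×25 = 4625 mm². φR_n = 0.90 × 345 × 4625 = 1436.1 kN.
Block shear: shear path 2×[44+3×76] = 2×272 mm, A_gv = 13600, A_nv = 2×(272 − 3.5×29)×25 = 8525 mm²; tension across gage: (62 − 1×29)×25 = 825 mm². R_n = min(0.6×450×8525, 0.6×345×13600) + 1.0×450×825 = min(2301.8, 2815.2) + 371.25 = 2673.1 kN. φR_n = 0.75 × 2673.1 = 2004.8 kN.
Governing: min(1571.6, 3533.6, 1436.1, 2004.8) = 1436.1 kN → gross-section yield.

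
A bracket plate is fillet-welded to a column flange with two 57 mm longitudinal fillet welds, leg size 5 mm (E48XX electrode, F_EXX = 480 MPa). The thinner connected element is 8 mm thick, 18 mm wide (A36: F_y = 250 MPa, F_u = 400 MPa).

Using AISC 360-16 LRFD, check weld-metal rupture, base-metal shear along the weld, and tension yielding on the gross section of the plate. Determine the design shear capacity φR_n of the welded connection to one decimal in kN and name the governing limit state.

32.4 kN (gross-section yield governs)

Weld metal: throat = 0.707×5 = 3.535 mm, L = 2×57 = 114 mm. φR_n = 0.75 × 0.6 × 480 × 3.535 × 114 = 87.0 kN.
Base metal shear (8 mm plate): yield φR_n = 1.0×0.6×250×8×114 = 136.8 kN; rupture φR_n = 0.75×0.6×400×8×114 = 164.2 kN; take 136.8 kN (yield).
Tension yield (gross): A_g = 18×8 = 144 mm². φR_n = 0.90 × 250 × 144 = 32.4 kN.
Governing: min(87.0, 136.8, 32.4) = 32.4 kN → gross-section yield.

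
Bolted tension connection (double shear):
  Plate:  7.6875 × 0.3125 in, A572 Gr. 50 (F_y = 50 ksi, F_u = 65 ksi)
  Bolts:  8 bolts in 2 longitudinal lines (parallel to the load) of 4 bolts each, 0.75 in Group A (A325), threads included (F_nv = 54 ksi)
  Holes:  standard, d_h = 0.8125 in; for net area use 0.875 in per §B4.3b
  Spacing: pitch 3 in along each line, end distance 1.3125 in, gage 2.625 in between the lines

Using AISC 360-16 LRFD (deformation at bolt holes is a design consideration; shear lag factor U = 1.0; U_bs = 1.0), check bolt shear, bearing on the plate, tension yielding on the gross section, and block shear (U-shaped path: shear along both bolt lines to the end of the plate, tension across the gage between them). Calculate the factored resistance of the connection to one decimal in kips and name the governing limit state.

Bolt shear: A_b = π(0.75)²/4 = 0.44179 in². φR_n = 0.75 × 54 × 0.44179 × 8 × 2 = 286.3 kips.
Bearing (0.3125 in plate, F_u = 65 ksi): end bolts L_c = 1.3125 − 0.8125/2 = 0.90625, R_n = min(1.2×0.90625×0.3125×65, 2.4×0.75×0.3125×65) = 22.09 kips/bolt; interior L_c = 3 − 0.8125 = 2.1875, R_n = 36.563 kips/bolt. φR_n = 0.75 × (2×22.09 + 6×36.563) = 197.7 kips.
Tension yield (gross): A_g = 7.6875×0.3125 = 2.4023 in². φR_n = 0.90 × 50 × 2.4023 = 108.1 kips.
Block shear: shear path 2×[1.3125+3×3] = 2×10.3125 in, A_gv = 6.4453, A_nv = 2×(10.3125 − 3.5×0.875)×0.3125 = 4.5313 in²; tension across gage: (2.625 − 1×0.875)×0.3125 = 0.54688 in². R_n = min(0.6×65×4.5313, 0.6×50×6.4453) + 1.0×65×0.54688 = min(176.72, 193.36) + 35.547 = 212.27 kips. φR_n = 0.75 × 212.27 = 159.2 kips.
Governing: min(286.3, 197.7, 108.1, 159.2) = 108.1 kips → gross-section yield.

108.1 kips (gross-section yield governs)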